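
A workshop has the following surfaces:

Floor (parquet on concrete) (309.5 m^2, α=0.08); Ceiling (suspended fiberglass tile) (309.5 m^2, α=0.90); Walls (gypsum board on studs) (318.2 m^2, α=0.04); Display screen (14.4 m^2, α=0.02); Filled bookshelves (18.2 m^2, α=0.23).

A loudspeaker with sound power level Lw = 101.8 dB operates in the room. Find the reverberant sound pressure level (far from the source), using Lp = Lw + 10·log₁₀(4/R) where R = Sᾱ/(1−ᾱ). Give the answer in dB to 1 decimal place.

81.0 dB

Σ(Sᵢαᵢ) = 309.5·0.08 + 309.5·0.90 + 318.2·0.04 + 14.4·0.02 + 18.2·0.23 = 320.512; total area S = 969.8 m^2.
ᾱ = 320.512/969.8 = 0.3305; R = Sᾱ/(1−ᾱ) = 320.512/(1−0.3305) = 478.733 m^2.
Lp = 101.8 + 10·log₁₀(4/478.733) = 101.8 + (-20.78) = 81.0 dB.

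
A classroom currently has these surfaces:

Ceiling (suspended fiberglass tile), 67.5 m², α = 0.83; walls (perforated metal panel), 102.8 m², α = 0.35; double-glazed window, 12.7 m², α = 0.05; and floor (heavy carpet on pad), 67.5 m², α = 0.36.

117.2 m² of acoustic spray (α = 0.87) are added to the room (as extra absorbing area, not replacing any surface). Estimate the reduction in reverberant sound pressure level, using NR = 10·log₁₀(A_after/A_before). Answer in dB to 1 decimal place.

Summing Sᵢαᵢ: 56.025 + 35.980 + 0.635 + 24.300 → A_before = 116.940 sabins.
Treatment contributes 117.2·0.87 = 101.964 sabins.
A_after = 116.940 + 101.964 = 218.904 sabins.
NR = 10·log₁₀(218.904/116.940) = 2.7 dB.

2.7 dB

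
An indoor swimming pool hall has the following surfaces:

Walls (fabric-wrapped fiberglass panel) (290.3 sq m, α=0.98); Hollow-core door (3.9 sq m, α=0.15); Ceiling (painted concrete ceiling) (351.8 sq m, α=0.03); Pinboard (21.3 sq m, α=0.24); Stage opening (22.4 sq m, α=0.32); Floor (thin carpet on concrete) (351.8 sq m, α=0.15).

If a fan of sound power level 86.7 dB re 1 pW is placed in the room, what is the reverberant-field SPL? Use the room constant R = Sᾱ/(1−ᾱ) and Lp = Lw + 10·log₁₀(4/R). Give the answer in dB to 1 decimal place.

65.3 dB

A = 360.683 sabins; S = 1041.5 sq m.
ᾱ = 360.683/1041.5 = 0.3463; R = Sᾱ/(1−ᾱ) = 360.683/(1−0.3463) = 551.756 sq m.
Lp = 86.7 + 10·log₁₀(4/551.756) = 86.7 + (-21.40) = 65.3 dB.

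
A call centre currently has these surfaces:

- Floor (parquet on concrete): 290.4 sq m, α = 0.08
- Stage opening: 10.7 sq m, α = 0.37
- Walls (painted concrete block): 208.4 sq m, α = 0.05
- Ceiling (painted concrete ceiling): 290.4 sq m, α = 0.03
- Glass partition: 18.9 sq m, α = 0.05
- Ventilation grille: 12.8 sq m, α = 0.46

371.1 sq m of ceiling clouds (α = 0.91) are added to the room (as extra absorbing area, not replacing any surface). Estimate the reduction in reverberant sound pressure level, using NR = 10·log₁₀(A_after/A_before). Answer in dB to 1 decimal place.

8.7 dB

A_before = Σ Sᵢαᵢ = 290.4*0.08 + 10.7*0.37 + 208.4*0.05 + 290.4*0.03 + 18.9*0.05 + 12.8*0.46 = 53.156 sabins.
Added absorption = 371.1 × 0.91 = 337.701 sabins.
A_after = 53.156 + 337.701 = 390.857 sabins.
Reduction = 10 log₁₀(A_after/A_before) = 10 log₁₀(7.3530) = 8.7 dB.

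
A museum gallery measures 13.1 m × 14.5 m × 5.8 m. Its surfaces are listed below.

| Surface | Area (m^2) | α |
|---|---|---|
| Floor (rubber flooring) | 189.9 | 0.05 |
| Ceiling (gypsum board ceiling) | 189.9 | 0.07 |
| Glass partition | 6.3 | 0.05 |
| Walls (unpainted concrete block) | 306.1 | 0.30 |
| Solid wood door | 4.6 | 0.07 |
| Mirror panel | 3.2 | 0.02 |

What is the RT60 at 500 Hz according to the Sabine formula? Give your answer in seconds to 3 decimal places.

1.538 s

Total absorption A = 189.9*0.05 + 189.9*0.07 + 6.3*0.05 + 306.1*0.30 + 4.6*0.07 + 3.2*0.02
  = 9.495 + 13.293 + 0.315 + 91.830 + 0.322 + 0.064 = 115.319 m^2 sabins.
Room volume: 1101.71 m³.
T = 0.161 V/A = 0.161·1101.71/115.319 = 1.538 s.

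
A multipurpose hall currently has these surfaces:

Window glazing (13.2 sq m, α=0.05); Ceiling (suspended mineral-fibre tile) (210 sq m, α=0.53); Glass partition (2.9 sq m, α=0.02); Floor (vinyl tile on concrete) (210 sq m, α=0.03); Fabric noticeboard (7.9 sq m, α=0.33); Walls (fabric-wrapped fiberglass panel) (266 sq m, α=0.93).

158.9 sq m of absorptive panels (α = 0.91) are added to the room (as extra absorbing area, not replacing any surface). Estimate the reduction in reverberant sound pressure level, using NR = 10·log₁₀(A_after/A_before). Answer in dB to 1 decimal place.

1.4 dB

Total absorption A_before = 13.2*0.05 + 210*0.53 + 2.9*0.02 + 210*0.03 + 7.9*0.33 + 266*0.93
  = 0.660 + 111.300 + 0.058 + 6.300 + 2.607 + 247.380 = 368.305 sq m sabins.
Treatment contributes 158.9·0.91 = 144.599 sabins.
New total A_after = 512.904 sabins.
NR = 10·log₁₀(512.904/368.305) = 1.4 dB.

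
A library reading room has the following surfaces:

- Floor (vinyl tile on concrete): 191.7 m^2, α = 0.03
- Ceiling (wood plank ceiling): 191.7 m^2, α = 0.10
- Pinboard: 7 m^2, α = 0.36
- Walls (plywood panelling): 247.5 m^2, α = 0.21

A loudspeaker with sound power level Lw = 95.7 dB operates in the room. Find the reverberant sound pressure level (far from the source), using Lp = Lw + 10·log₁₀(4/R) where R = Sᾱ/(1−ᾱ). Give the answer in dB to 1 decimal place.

A = 79.416 sabins; S = 637.9 m^2.
ᾱ = 79.416/637.9 = 0.1245; R = Sᾱ/(1−ᾱ) = 79.416/(1−0.1245) = 90.709 m^2.
Lp = Lw + 10 log₁₀(4/R) = 95.7 -13.56 = 82.1 dB.

82.1 dB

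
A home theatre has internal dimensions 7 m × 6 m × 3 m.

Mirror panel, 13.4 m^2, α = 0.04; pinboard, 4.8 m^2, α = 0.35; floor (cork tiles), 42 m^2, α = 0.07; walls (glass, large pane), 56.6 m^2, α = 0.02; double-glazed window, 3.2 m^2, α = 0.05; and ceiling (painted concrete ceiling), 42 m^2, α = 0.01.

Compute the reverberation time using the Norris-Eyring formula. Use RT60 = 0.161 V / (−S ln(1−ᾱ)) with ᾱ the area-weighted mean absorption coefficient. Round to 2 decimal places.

Total surface area S = 13.4 + 4.8 + 42 + 56.6 + 3.2 + 42 = 162.0 m^2.
Absorption A = 13.4×0.04 + 4.8×0.35 + 42×0.07 + 56.6×0.02 + 3.2×0.05 + 42×0.01 = 6.868 sabins.
ᾱ = 6.868 / 162.0 = 0.0424.
−S·ln(1−ᾱ) = −162.0 × ln(1 − 0.0424) = 7.019.
V = 7 × 6 × 3 = 126 m³.
RT60 = 0.161 × 126 / 7.019 = 2.89 s.

2.89 sec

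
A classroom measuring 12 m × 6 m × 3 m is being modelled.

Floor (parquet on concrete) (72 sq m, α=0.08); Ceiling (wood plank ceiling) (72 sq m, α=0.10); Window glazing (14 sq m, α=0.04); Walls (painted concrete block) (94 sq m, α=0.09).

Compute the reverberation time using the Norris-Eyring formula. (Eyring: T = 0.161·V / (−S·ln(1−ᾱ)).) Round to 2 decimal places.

Total surface area S = 72 + 72 + 14 + 94 = 252.0 sq m.
Absorption A = 72×0.08 + 72×0.10 + 14×0.04 + 94×0.09 = 21.980 sabins.
ᾱ = 21.980 / 252.0 = 0.0872.
Eyring denominator: −S ln(1−ᾱ) = 22.992.
V = 12 × 6 × 3 = 216 m³.
RT60 = 0.161 × 216 / 22.992 = 1.51 s.

1.51 sec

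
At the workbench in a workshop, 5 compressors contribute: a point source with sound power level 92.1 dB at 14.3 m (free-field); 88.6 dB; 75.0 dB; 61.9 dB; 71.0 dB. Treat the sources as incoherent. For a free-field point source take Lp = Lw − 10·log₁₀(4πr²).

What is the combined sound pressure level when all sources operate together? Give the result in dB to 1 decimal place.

Source at 14.3 m: Lp = 92.1 − 10·log₁₀(4π·14.3²) = 92.1 − 10·log₁₀(2569.697) = 58.0 dB.
Converting to relative power and adding: 10^(58.0/10) + 10^(88.6/10) + 10^(75.0/10) + 10^(61.9/10) + 10^(71.0/10) = 7.708e+08.
Back to dB: 10·log₁₀ Σ = 88.9 dB.

88.9 dB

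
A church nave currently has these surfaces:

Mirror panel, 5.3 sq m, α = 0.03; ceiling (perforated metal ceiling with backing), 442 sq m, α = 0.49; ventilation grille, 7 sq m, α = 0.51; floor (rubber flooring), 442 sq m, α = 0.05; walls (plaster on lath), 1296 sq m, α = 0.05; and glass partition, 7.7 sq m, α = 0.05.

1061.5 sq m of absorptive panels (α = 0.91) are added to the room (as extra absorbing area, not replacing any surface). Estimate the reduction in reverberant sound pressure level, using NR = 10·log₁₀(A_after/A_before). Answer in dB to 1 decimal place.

6.2 dB

A_before = Σ Sᵢαᵢ = 5.3*0.03 + 442*0.49 + 7*0.51 + 442*0.05 + 1296*0.05 + 7.7*0.05 = 307.594 sabins.
Added absorption = 1061.5 × 0.91 = 965.965 sabins.
A_after = 307.594 + 965.965 = 1273.559 sabins.
NR = 10·log₁₀(1273.559/307.594) = 6.2 dB.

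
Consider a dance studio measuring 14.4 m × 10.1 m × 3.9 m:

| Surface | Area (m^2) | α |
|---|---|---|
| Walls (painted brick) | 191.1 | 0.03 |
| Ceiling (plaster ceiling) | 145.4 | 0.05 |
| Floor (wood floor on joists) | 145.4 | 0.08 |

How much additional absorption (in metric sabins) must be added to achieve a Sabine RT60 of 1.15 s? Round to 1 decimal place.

54.8 sabins

A₁ = Σ Sᵢαᵢ = 191.1×0.03 + 145.4×0.05 + 145.4×0.08 = 24.635 sabins.
V = 567.216 m³. Required absorption A₂ = 0.161 × 567.216 / 1.15 = 79.410 sabins.
Shortfall: 79.410 − 24.635 = 54.8 sabins.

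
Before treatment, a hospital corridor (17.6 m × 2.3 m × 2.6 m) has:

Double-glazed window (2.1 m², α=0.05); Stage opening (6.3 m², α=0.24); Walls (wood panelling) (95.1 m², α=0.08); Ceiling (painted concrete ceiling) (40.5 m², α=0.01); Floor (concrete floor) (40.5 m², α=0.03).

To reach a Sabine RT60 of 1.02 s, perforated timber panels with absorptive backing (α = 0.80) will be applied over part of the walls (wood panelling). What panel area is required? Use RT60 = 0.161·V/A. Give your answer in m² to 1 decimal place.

8.0

Equivalent absorption area: A₁ = 2.1·0.05 + 6.3·0.24 + 95.1·0.08 + 40.5·0.01 + 40.5·0.03 = 10.845 m².
V = 105.248 m³. Target absorption A₂ = 0.161 × 105.248 / 1.02 = 16.613 sabins.
ΔA needed = 16.613 − 10.845 = 5.768 sabins.
Each m² of panel replacing the walls (wood panelling) adds (0.80 − 0.08) = 0.72 sabins.
Panel area = 5.768 / 0.72 = 8.0 m².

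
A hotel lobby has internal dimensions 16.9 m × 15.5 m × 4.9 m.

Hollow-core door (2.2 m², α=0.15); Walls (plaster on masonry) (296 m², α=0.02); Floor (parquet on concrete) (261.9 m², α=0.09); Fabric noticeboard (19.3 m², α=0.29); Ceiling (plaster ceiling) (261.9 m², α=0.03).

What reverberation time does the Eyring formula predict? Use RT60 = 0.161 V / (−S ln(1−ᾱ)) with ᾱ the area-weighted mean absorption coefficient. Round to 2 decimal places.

4.65 s

Total surface area S = 2.2 + 296 + 261.9 + 19.3 + 261.9 = 841.3 m².
Σ(Sᵢαᵢ) = 2.2·0.15 + 296·0.02 + 261.9·0.09 + 19.3·0.29 + 261.9·0.03 = 43.275.
Mean coefficient ᾱ = A/S = 0.0514.
−S·ln(1−ᾱ) = −841.3 × ln(1 − 0.0514) = 44.394.
V = 16.9 × 15.5 × 4.9 = 1283.555 m³.
T = 0.161·V/[−S·ln(1−ᾱ)] = 0.161·1283.555/44.394 = 4.65 s.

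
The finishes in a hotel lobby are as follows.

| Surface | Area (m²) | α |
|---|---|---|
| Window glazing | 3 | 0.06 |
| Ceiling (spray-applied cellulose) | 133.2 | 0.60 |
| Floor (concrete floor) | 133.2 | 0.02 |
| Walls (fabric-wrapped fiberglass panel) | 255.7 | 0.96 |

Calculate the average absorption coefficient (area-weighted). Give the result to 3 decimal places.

0.625

Total surface area S = 525.1 m².
Σ(Sᵢαᵢ) = 3*0.06 + 133.2*0.60 + 133.2*0.02 + 255.7*0.96 = 328.236.
ᾱ = A/S = 0.625.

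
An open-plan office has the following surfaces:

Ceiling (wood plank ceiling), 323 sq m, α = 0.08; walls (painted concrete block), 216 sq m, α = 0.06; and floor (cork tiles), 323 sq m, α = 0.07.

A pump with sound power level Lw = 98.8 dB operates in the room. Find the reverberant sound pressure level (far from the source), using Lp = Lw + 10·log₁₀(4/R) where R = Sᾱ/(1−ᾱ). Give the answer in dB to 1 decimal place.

86.6 dB

A = 61.410 sabins; S = 862.0 sq m.
ᾱ = 61.410/862.0 = 0.0712; R = Sᾱ/(1−ᾱ) = 61.410/(1−0.0712) = 66.118 sq m.
Lp = Lw + 10 log₁₀(4/R) = 98.8 -12.18 = 86.6 dB.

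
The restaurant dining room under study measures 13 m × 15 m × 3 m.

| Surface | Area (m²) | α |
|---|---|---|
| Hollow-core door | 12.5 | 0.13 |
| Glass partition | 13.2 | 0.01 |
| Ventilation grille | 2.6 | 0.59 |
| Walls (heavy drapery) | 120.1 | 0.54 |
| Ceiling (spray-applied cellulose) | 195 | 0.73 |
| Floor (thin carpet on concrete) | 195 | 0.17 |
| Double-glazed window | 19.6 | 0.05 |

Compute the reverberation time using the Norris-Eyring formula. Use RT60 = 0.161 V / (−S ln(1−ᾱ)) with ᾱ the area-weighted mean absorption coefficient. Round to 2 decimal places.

Total surface area S = 12.5 + 13.2 + 2.6 + 120.1 + 195 + 195 + 19.6 = 558.0 m².
Absorption A = 12.5×0.13 + 13.2×0.01 + 2.6×0.59 + 120.1×0.54 + 195×0.73 + 195×0.17 + 19.6×0.05 = 244.625 sabins.
Mean coefficient ᾱ = A/S = 0.4384.
Eyring denominator: −S ln(1−ᾱ) = 321.947.
V = 13 × 15 × 3 = 585 m³.
T = 0.161·V/[−S·ln(1−ᾱ)] = 0.161·585/321.947 = 0.29 s.

0.29 s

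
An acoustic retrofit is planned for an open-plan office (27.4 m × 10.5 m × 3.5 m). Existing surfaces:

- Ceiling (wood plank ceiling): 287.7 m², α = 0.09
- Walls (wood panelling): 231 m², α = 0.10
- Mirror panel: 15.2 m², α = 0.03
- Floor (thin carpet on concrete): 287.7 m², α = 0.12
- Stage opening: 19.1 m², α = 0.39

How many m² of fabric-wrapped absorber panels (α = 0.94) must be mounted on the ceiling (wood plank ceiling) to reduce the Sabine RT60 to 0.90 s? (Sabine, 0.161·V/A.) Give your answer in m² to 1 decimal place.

A₁ = Σ Sᵢαᵢ = 287.7×0.09 + 231×0.10 + 15.2×0.03 + 287.7×0.12 + 19.1×0.39 = 91.422 sabins.
Required A₂ = 0.161·1006.95/0.90 = 180.132 sabins.
ΔA needed = 180.132 − 91.422 = 88.710 sabins.
Net gain per m²: Δα = 0.94 − 0.09 = 0.85.
Panel area = 88.710 / 0.85 = 104.4 m².

104.4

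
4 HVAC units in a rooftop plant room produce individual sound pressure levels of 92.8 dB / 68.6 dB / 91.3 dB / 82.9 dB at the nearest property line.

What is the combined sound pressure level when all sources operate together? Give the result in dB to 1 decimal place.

Converting to relative power and adding: 10^(92.8/10) + 10^(68.6/10) + 10^(91.3/10) + 10^(82.9/10) = 3.457e+09.
Back to dB: 10·log₁₀ Σ = 95.4 dB.

95.4 dB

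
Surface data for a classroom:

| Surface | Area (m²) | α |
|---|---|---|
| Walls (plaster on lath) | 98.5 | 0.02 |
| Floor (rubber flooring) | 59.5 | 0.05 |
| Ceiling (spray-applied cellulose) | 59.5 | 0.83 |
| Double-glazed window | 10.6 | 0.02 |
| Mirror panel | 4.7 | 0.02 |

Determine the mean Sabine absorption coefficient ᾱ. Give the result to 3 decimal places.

0.235

Total surface area S = 232.8 m².
Σ(Sᵢαᵢ) = 98.5·0.02 + 59.5·0.05 + 59.5·0.83 + 10.6·0.02 + 4.7·0.02 = 54.636.
ᾱ = A/S = 0.235.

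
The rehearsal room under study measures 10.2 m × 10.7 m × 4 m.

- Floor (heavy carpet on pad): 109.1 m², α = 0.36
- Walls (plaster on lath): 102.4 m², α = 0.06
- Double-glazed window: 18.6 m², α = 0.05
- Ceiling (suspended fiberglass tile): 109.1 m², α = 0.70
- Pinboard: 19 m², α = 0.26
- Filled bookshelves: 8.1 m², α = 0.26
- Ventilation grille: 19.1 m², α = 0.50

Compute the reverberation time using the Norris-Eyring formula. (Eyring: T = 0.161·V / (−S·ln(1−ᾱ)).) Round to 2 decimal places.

0.41 sec

S = Σ Sᵢ = 385.4 m².
Σ(Sᵢαᵢ) = 109.1×0.36 + 102.4×0.06 + 18.6×0.05 + 109.1×0.70 + 19×0.26 + 8.1×0.26 + 19.1×0.50 = 139.316.
ᾱ = 139.316 / 385.4 = 0.3615.
Eyring denominator: −S ln(1−ᾱ) = 172.903.
V = 10.2 × 10.7 × 4 = 436.56 m³.
RT60 = 0.161 × 436.56 / 172.903 = 0.41 s.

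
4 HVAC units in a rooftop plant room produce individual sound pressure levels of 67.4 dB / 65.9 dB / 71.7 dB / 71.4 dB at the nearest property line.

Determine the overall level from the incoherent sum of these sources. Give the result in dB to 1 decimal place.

75.8 dB

Converting to relative power and adding: 10^(67.4/10) + 10^(65.9/10) + 10^(71.7/10) + 10^(71.4/10) = 3.798e+07.
L_total = 10·log₁₀(3.798e+07) = 75.8 dB.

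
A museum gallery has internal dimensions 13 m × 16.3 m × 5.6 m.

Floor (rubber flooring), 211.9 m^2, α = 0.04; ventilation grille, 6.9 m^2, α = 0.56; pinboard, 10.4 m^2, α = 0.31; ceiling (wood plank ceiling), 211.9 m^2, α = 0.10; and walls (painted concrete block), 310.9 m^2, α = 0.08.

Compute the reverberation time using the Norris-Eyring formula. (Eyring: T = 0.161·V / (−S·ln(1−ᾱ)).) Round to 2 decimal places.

2.97 sec

Total surface area S = 211.9 + 6.9 + 10.4 + 211.9 + 310.9 = 752.0 m^2.
Absorption A = 211.9·0.04 + 6.9·0.56 + 10.4·0.31 + 211.9·0.10 + 310.9·0.08 = 61.626 sabins.
ᾱ = 61.626 / 752.0 = 0.0819.
Eyring denominator: −S ln(1−ᾱ) = 64.258.
V = 13 × 16.3 × 5.6 = 1186.64 m³.
RT60 = 0.161 × 1186.64 / 64.258 = 2.97 s.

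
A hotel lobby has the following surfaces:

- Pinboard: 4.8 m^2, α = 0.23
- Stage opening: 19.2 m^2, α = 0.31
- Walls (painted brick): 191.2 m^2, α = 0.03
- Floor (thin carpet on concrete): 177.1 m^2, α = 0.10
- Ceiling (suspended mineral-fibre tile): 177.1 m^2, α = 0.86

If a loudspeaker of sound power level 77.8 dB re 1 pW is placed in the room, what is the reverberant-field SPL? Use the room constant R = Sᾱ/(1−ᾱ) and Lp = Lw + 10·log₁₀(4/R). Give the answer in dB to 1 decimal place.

Σ(Sᵢαᵢ) = 4.8·0.23 + 19.2·0.31 + 191.2·0.03 + 177.1·0.10 + 177.1·0.86 = 182.808; total area S = 569.4 m^2.
ᾱ = 182.808/569.4 = 0.3211; R = Sᾱ/(1−ᾱ) = 182.808/(1−0.3211) = 269.271 m^2.
Lp = Lw + 10 log₁₀(4/R) = 77.8 -18.28 = 59.5 dB.

59.5 dB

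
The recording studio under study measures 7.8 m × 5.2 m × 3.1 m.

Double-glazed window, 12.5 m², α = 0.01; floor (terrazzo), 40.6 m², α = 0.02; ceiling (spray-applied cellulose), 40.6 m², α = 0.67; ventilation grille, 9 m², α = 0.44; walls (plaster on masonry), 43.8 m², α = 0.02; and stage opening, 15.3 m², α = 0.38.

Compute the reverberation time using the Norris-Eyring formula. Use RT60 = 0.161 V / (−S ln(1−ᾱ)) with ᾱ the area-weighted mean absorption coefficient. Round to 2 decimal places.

S = Σ Sᵢ = 161.8 m².
Absorption A = 12.5×0.01 + 40.6×0.02 + 40.6×0.67 + 9×0.44 + 43.8×0.02 + 15.3×0.38 = 38.789 sabins.
ᾱ = 38.789 / 161.8 = 0.2397.
Eyring denominator: −S ln(1−ᾱ) = 44.340.
V = 7.8 × 5.2 × 3.1 = 125.736 m³.
T = 0.161·V/[−S·ln(1−ᾱ)] = 0.161·125.736/44.340 = 0.46 s.

0.46 sec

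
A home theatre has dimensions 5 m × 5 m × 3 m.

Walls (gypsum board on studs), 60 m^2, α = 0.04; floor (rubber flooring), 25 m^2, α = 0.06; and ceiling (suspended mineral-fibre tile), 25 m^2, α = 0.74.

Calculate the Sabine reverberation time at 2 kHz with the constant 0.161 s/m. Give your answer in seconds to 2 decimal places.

0.54 seconds

Total absorption A = 60*0.04 + 25*0.06 + 25*0.74
  = 2.400 + 1.500 + 18.500 = 22.400 m^2 sabins.
Room volume: 75 m³.
RT60 = 0.161 · V / A = 0.161 × 75 / 22.400 = 0.54 s.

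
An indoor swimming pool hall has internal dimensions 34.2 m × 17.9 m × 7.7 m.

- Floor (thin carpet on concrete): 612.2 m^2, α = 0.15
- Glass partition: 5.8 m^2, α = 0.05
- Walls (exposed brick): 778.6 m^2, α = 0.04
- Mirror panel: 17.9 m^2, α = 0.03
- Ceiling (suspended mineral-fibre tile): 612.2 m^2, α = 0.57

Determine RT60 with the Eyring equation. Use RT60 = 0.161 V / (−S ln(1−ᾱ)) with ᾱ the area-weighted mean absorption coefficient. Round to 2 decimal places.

Total surface area S = 612.2 + 5.8 + 778.6 + 17.9 + 612.2 = 2026.7 m^2.
Absorption A = 612.2×0.15 + 5.8×0.05 + 778.6×0.04 + 17.9×0.03 + 612.2×0.57 = 472.755 sabins.
Mean coefficient ᾱ = A/S = 0.2333.
−S·ln(1−ᾱ) = −2026.7 × ln(1 − 0.2333) = 538.412.
V = 34.2 × 17.9 × 7.7 = 4713.786 m³.
T = 0.161·V/[−S·ln(1−ᾱ)] = 0.161·4713.786/538.412 = 1.41 s.

1.41 seconds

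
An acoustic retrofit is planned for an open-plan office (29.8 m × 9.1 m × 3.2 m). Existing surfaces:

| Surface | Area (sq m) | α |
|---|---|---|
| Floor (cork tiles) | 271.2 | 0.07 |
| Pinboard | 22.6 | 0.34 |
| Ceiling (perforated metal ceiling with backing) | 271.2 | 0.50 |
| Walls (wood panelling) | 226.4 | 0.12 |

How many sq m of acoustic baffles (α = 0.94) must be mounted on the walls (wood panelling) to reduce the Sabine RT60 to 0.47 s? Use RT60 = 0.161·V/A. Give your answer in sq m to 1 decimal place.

A₁ = Σ Sᵢαᵢ = 271.2×0.07 + 22.6×0.34 + 271.2×0.50 + 226.4×0.12 = 189.436 sabins.
V = 867.776 m³. Target absorption A₂ = 0.161 × 867.776 / 0.47 = 297.259 sabins.
Absorption to add: 297.259 − 189.436 = 107.823 sabins.
Each sq m of panel replacing the walls (wood panelling) adds (0.94 − 0.12) = 0.82 sabins.
Area = ΔA/Δα = 107.823/0.82 = 131.5 sq m.

131.5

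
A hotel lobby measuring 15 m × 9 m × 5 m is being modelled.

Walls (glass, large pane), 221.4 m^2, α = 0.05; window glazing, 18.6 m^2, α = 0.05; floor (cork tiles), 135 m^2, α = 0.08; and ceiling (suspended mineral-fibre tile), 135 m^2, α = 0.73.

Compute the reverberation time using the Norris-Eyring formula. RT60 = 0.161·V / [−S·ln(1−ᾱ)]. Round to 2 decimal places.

0.78 sec

S = Σ Sᵢ = 510.0 m^2.
Absorption A = 221.4·0.05 + 18.6·0.05 + 135·0.08 + 135·0.73 = 121.350 sabins.
ᾱ = 121.350 / 510.0 = 0.2379.
−S·ln(1−ᾱ) = −510.0 × ln(1 − 0.2379) = 138.556.
V = 15 × 9 × 5 = 675 m³.
RT60 = 0.161 × 675 / 138.556 = 0.78 s.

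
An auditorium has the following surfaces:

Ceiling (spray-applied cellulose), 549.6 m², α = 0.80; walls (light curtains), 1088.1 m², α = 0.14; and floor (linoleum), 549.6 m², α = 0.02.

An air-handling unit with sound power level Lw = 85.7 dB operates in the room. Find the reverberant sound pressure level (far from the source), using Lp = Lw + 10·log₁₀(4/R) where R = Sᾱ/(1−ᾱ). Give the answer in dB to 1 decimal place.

Σ(Sᵢαᵢ) = 549.6·0.80 + 1088.1·0.14 + 549.6·0.02 = 603.006; total area S = 2187.3 m².
ᾱ = 0.2757, so room constant R = A/(1−ᾱ) = 832.536 m².
Lp = Lw + 10 log₁₀(4/R) = 85.7 -23.18 = 62.5 dB.

62.5 dB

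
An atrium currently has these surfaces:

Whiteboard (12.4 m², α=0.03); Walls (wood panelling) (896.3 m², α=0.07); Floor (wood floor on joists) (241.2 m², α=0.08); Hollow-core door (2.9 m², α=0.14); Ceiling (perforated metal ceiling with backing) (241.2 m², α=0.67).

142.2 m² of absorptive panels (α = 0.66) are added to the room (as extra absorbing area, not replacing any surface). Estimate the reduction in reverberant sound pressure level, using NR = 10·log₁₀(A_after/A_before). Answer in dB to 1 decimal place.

1.4 dB

Summing Sᵢαᵢ: 0.372 + 62.741 + 19.296 + 0.406 + 161.604 → A_before = 244.419 sabins.
Treatment contributes 142.2·0.66 = 93.852 sabins.
A_after = 244.419 + 93.852 = 338.271 sabins.
NR = 10·log₁₀(338.271/244.419) = 1.4 dB.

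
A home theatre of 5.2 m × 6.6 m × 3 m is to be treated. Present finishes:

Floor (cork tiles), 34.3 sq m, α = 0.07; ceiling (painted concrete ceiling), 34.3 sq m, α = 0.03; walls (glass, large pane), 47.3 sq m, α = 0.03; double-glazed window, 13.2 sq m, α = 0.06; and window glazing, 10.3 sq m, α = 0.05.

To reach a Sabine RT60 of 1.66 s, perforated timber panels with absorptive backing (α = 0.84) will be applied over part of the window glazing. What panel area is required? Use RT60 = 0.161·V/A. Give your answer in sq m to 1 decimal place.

4.8

Summing Sᵢαᵢ: 2.401 + 1.029 + 1.419 + 0.792 + 0.515 → A₁ = 6.156 sabins.
V = 102.96 m³. Target absorption A₂ = 0.161 × 102.96 / 1.66 = 9.986 sabins.
ΔA needed = 9.986 − 6.156 = 3.830 sabins.
Net gain per sq m: Δα = 0.84 − 0.05 = 0.79.
Area = ΔA/Δα = 3.830/0.79 = 4.8 sq m.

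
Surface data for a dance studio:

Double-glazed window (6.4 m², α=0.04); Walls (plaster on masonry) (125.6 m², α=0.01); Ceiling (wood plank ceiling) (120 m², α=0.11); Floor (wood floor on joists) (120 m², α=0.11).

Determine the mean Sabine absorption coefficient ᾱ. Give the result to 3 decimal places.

S = Σ Sᵢ = 6.4 + 125.6 + 120 + 120 = 372.0 m².
Weighted sum Σ Sα = 27.912.
ᾱ = 27.912 / 372.0 = 0.075.

0.075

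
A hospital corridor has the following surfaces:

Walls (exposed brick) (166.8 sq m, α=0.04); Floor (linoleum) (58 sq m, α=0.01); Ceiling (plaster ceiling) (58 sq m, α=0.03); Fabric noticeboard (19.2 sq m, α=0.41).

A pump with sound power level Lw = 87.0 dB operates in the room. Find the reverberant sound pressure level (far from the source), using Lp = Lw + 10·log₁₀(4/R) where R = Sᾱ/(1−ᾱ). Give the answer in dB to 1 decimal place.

80.5 dB

A = 16.864 sabins; S = 302.0 sq m.
ᾱ = 0.0558, so room constant R = A/(1−ᾱ) = 17.861 sq m.
Lp = Lw + 10 log₁₀(4/R) = 87.0 -6.50 = 80.5 dB.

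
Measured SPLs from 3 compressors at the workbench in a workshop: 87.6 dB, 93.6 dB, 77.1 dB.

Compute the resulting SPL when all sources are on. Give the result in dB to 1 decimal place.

Converting to relative power and adding: 10^(87.6/10) + 10^(93.6/10) + 10^(77.1/10) = 2.918e+09.
Back to dB: 10·log₁₀ Σ = 94.7 dB.

94.7 dB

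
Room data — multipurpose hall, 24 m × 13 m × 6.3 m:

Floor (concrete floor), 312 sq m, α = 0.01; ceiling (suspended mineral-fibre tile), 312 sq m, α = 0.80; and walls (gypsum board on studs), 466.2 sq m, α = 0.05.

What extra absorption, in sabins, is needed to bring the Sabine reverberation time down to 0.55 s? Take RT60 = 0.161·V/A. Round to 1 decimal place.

299.4 sabins

Equivalent absorption area: A₁ = 312×0.01 + 312×0.80 + 466.2×0.05 = 276.030 sq m.
V = 1965.6 m³. Required absorption A₂ = 0.161 × 1965.6 / 0.55 = 575.385 sabins.
Shortfall: 575.385 − 276.030 = 299.4 sabins.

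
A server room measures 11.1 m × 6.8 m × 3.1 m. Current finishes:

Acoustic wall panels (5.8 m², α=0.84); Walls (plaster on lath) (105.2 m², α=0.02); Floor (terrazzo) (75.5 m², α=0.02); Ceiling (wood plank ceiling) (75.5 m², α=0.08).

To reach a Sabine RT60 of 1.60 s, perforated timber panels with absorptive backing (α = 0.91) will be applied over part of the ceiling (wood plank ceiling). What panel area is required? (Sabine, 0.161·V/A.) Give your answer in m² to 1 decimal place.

10.9

Equivalent absorption area: A₁ = 5.8*0.84 + 105.2*0.02 + 75.5*0.02 + 75.5*0.08 = 14.526 m².
Required A₂ = 0.161·233.988/1.60 = 23.545 sabins.
ΔA needed = 23.545 − 14.526 = 9.019 sabins.
Each m² of panel replacing the ceiling (wood plank ceiling) adds (0.91 − 0.08) = 0.83 sabins.
Area = ΔA/Δα = 9.019/0.83 = 10.9 m².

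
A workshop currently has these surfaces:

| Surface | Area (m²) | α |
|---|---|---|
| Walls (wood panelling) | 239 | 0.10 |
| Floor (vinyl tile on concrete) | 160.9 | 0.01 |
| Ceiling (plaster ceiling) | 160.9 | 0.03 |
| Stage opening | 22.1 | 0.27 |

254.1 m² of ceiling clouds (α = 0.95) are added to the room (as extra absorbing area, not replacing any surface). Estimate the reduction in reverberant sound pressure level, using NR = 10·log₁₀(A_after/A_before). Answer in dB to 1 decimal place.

Total absorption A_before = 239·0.10 + 160.9·0.01 + 160.9·0.03 + 22.1·0.27
  = 23.900 + 1.609 + 4.827 + 5.967 = 36.303 m² sabins.
Added absorption = 254.1 × 0.95 = 241.395 sabins.
A_after = 36.303 + 241.395 = 277.698 sabins.
Reduction = 10 log₁₀(A_after/A_before) = 10 log₁₀(7.6495) = 8.8 dB.

8.8 dB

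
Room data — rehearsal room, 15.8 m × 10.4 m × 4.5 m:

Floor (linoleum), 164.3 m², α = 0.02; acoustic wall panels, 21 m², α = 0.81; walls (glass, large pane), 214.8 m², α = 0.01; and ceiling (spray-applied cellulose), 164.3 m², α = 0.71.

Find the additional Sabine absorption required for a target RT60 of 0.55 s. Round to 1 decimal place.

A₁ = Σ Sᵢαᵢ = 164.3*0.02 + 21*0.81 + 214.8*0.01 + 164.3*0.71 = 139.097 sabins.
Target A₂ = 0.161·739.44/0.55 = 216.454 sabins (V = 739.44 m³).
ΔA = A₂ − A₁ = 216.454 − 139.097 = 77.4 sabins.

77.4 sabins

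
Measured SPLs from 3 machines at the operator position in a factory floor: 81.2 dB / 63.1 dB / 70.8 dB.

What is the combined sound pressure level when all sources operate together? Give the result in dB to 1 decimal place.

Sum in the linear (power) domain: Σ 10^(Lᵢ/10) = 10^(81.2/10) + 10^(63.1/10) + 10^(70.8/10) = 1.459e+08.
L_total = 10·log₁₀(1.459e+08) = 81.6 dB.

81.6 dB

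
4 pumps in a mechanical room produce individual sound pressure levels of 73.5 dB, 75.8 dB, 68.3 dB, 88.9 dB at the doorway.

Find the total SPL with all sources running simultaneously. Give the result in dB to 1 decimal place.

89.3 dB

Converting to relative power and adding: 10^(73.5/10) + 10^(75.8/10) + 10^(68.3/10) + 10^(88.9/10) = 8.434e+08.
L_total = 10·log₁₀(8.434e+08) = 89.3 dB.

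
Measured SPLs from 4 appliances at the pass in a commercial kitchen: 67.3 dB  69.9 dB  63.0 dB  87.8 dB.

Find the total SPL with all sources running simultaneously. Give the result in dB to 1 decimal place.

87.9 dB

Σ 10^(Lᵢ/10) = 6.197e+08.
Combined level = 10 log₁₀(6.197e+08) = 87.9 dB.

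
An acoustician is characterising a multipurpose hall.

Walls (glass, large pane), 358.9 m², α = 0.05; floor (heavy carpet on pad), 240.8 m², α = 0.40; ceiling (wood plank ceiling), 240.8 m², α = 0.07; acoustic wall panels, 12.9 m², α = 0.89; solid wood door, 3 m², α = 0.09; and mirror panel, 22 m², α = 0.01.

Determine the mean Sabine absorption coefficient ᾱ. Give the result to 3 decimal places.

S = Σ Sᵢ = 358.9 + 240.8 + 240.8 + 12.9 + 3 + 22 = 878.4 m².
Σ(Sᵢαᵢ) = 358.9*0.05 + 240.8*0.40 + 240.8*0.07 + 12.9*0.89 + 3*0.09 + 22*0.01 = 143.092.
ᾱ = 143.092 / 878.4 = 0.163.

0.163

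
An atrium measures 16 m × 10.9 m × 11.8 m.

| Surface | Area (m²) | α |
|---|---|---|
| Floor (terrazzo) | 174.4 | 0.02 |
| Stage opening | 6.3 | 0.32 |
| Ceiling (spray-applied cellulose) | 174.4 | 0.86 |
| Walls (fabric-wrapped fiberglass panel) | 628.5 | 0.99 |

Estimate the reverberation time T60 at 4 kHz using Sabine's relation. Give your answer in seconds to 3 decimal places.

Total absorption A = 174.4×0.02 + 6.3×0.32 + 174.4×0.86 + 628.5×0.99
  = 3.488 + 2.016 + 149.984 + 622.215 = 777.703 m² sabins.
Room volume: 2057.92 m³.
T = 0.161 V/A = 0.161·2057.92/777.703 = 0.426 s.

0.426 s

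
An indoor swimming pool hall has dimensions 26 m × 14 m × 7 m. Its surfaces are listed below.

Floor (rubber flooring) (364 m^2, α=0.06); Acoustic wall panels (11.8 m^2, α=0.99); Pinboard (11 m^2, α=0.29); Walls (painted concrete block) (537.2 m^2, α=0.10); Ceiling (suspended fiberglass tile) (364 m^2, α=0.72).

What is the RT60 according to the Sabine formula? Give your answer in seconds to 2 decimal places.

Equivalent absorption area: A = 364×0.06 + 11.8×0.99 + 11×0.29 + 537.2×0.10 + 364×0.72 = 352.512 m^2.
Room volume: 2548 m³.
T = 0.161 V/A = 0.161·2548/352.512 = 1.16 s.

1.16 seconds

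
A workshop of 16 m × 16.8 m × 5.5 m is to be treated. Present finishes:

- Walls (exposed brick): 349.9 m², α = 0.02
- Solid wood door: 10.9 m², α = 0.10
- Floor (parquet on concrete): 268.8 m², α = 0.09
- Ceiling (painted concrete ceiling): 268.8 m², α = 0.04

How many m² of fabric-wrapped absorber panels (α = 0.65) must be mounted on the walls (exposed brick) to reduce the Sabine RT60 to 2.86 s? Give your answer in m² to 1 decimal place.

Summing Sᵢαᵢ: 6.998 + 1.090 + 24.192 + 10.752 → A₁ = 43.032 sabins.
Required A₂ = 0.161·1478.4/2.86 = 83.225 sabins.
Absorption to add: 83.225 − 43.032 = 40.193 sabins.
Each m² of panel replacing the walls (exposed brick) adds (0.65 − 0.02) = 0.63 sabins.
Panel area = 40.193 / 0.63 = 63.8 m².

63.8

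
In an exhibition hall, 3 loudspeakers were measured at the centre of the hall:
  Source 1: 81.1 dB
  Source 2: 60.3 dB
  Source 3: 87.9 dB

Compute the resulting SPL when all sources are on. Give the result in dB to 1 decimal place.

Σ 10^(Lᵢ/10) = 7.465e+08.
L_total = 10·log₁₀(7.465e+08) = 88.7 dB.

88.7 dB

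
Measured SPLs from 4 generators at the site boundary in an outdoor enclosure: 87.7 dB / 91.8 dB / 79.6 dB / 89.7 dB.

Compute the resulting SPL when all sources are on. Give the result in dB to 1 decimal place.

95.0 dB

Sum in the linear (power) domain: Σ 10^(Lᵢ/10) = 10^(87.7/10) + 10^(91.8/10) + 10^(79.6/10) + 10^(89.7/10) = 3.127e+09.
Combined level = 10 log₁₀(3.127e+09) = 95.0 dB.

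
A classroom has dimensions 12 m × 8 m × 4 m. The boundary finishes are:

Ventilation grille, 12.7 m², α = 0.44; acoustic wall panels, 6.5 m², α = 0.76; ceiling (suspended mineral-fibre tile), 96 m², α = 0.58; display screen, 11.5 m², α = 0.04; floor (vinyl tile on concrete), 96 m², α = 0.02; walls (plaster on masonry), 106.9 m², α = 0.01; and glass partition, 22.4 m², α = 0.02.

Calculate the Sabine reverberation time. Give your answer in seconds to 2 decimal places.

A = Σ Sᵢαᵢ = 12.7×0.44 + 6.5×0.76 + 96×0.58 + 11.5×0.04 + 96×0.02 + 106.9×0.01 + 22.4×0.02 = 70.105 sabins.
V = 12·8·4 = 384 m³.
T = 0.161 V/A = 0.161·384/70.105 = 0.88 s.

0.88 s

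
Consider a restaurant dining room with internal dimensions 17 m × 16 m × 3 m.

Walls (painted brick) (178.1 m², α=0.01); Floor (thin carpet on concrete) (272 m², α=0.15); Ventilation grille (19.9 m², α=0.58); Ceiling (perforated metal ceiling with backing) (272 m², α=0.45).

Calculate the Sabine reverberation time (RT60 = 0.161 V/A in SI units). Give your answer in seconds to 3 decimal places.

Total absorption A = 178.1*0.01 + 272*0.15 + 19.9*0.58 + 272*0.45
  = 1.781 + 40.800 + 11.542 + 122.400 = 176.523 m² sabins.
Volume V = 17 × 16 × 3 = 816 m³.
RT60 = 0.161 · V / A = 0.161 × 816 / 176.523 = 0.744 s.

0.744 sec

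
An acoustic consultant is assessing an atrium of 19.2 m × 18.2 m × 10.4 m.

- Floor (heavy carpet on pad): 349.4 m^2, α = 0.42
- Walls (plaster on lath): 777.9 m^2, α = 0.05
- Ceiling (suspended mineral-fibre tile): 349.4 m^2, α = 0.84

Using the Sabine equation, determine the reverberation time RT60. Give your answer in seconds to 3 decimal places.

A = Σ Sᵢαᵢ = 349.4×0.42 + 777.9×0.05 + 349.4×0.84 = 479.139 sabins.
Room volume: 3634.176 m³.
T = 0.161 V/A = 0.161·3634.176/479.139 = 1.221 s.

1.221 sec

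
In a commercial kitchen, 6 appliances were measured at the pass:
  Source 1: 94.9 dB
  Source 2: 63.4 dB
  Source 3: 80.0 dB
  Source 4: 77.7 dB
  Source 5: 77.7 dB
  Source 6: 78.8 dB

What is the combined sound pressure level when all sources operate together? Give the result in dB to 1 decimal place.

95.3 dB

Converting to relative power and adding: 10^(94.9/10) + 10^(63.4/10) + 10^(80.0/10) + 10^(77.7/10) + 10^(77.7/10) + 10^(78.8/10) = 3.386e+09.
Back to dB: 10·log₁₀ Σ = 95.3 dB.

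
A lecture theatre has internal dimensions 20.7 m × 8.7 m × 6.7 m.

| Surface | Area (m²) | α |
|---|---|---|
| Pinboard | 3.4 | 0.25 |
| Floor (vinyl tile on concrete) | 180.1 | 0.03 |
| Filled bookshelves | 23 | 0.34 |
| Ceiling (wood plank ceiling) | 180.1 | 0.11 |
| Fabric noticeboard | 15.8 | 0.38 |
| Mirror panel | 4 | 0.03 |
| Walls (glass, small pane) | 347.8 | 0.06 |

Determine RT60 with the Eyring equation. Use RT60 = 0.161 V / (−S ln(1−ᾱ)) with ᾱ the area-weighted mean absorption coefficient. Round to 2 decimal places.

3.06 s

Total surface area S = 3.4 + 180.1 + 23 + 180.1 + 15.8 + 4 + 347.8 = 754.2 m².
Σ(Sᵢαᵢ) = 3.4×0.25 + 180.1×0.03 + 23×0.34 + 180.1×0.11 + 15.8×0.38 + 4×0.03 + 347.8×0.06 = 60.876.
ᾱ = 60.876 / 754.2 = 0.0807.
−S·ln(1−ᾱ) = −754.2 × ln(1 − 0.0807) = 63.460.
V = 20.7 × 8.7 × 6.7 = 1206.603 m³.
RT60 = 0.161 × 1206.603 / 63.460 = 3.06 s.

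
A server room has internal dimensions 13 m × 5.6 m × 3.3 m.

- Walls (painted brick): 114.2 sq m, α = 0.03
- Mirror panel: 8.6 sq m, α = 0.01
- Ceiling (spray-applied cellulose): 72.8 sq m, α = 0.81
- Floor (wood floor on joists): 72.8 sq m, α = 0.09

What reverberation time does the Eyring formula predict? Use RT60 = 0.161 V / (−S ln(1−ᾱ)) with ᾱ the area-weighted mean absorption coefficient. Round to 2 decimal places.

Total surface area S = 114.2 + 8.6 + 72.8 + 72.8 = 268.4 sq m.
Absorption A = 114.2×0.03 + 8.6×0.01 + 72.8×0.81 + 72.8×0.09 = 69.032 sabins.
Mean coefficient ᾱ = A/S = 0.2572.
Eyring denominator: −S ln(1−ᾱ) = 79.803.
V = 13 × 5.6 × 3.3 = 240.24 m³.
RT60 = 0.161 × 240.24 / 79.803 = 0.48 s.

0.48 s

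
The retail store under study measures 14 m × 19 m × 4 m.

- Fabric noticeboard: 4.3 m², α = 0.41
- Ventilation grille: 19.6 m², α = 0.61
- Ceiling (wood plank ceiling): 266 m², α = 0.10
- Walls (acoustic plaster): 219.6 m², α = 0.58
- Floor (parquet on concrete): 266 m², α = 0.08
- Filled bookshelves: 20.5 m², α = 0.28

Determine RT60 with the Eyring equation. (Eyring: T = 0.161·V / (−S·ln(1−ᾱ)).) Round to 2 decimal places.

0.77 sec

Total surface area S = 4.3 + 19.6 + 266 + 219.6 + 266 + 20.5 = 796.0 m².
Σ(Sᵢαᵢ) = 4.3·0.41 + 19.6·0.61 + 266·0.10 + 219.6·0.58 + 266·0.08 + 20.5·0.28 = 194.707.
ᾱ = 194.707 / 796.0 = 0.2446.
Eyring denominator: −S ln(1−ᾱ) = 223.284.
V = 14 × 19 × 4 = 1064 m³.
RT60 = 0.161 × 1064 / 223.284 = 0.77 s.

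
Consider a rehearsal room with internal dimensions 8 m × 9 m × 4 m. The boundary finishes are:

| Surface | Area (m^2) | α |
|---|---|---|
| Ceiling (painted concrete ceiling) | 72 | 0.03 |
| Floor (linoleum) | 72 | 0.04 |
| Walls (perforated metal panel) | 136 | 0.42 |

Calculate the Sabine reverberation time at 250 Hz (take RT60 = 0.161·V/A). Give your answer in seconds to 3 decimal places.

0.746 s

Total absorption A = 72×0.03 + 72×0.04 + 136×0.42
  = 2.160 + 2.880 + 57.120 = 62.160 m^2 sabins.
V = 8·9·4 = 288 m³.
RT60 = 0.161 · V / A = 0.161 × 288 / 62.160 = 0.746 s.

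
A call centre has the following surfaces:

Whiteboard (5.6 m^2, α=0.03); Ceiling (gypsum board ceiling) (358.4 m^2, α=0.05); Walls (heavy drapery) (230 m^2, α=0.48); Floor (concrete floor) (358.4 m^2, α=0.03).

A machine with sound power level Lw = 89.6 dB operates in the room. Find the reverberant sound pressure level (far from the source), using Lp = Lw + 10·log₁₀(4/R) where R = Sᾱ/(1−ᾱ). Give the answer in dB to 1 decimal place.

73.5 dB

A = 139.240 sabins; S = 952.4 m^2.
ᾱ = 0.1462, so room constant R = A/(1−ᾱ) = 163.083 m^2.
Lp = Lw + 10 log₁₀(4/R) = 89.6 -16.10 = 73.5 dB.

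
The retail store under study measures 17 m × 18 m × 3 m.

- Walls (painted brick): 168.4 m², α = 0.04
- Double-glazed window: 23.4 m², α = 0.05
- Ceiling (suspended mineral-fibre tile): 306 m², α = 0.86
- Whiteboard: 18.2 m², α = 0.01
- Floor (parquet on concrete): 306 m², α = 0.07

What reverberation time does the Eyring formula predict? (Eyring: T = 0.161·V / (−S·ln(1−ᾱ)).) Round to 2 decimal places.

0.41 s

Total surface area S = 168.4 + 23.4 + 306 + 18.2 + 306 = 822.0 m².
Absorption A = 168.4·0.04 + 23.4·0.05 + 306·0.86 + 18.2·0.01 + 306·0.07 = 292.668 sabins.
ᾱ = 292.668 / 822.0 = 0.3560.
Eyring denominator: −S ln(1−ᾱ) = 361.726.
V = 17 × 18 × 3 = 918 m³.
RT60 = 0.161 × 918 / 361.726 = 0.41 s.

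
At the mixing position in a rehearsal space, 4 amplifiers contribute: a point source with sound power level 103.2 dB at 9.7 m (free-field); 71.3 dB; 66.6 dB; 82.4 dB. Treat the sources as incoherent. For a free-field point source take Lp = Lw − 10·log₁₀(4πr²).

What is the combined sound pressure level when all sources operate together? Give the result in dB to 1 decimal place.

Source at 9.7 m: Lp = 103.2 − 10·log₁₀(4π·9.7²) = 103.2 − 10·log₁₀(1182.370) = 72.5 dB.
Converting to relative power and adding: 10^(72.5/10) + 10^(71.3/10) + 10^(66.6/10) + 10^(82.4/10) = 2.096e+08.
Combined level = 10 log₁₀(2.096e+08) = 83.2 dB.

83.2 dB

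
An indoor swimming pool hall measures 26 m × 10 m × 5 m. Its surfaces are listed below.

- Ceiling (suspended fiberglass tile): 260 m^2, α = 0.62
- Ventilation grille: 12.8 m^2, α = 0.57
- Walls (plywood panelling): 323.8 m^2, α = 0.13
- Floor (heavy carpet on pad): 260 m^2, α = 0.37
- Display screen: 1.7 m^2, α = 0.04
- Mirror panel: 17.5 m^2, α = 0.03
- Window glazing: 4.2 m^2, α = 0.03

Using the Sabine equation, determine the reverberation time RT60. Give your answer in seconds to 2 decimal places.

Equivalent absorption area: A = 260×0.62 + 12.8×0.57 + 323.8×0.13 + 260×0.37 + 1.7×0.04 + 17.5×0.03 + 4.2×0.03 = 307.509 m^2.
Room volume: 1300 m³.
RT60 = 0.161 · V / A = 0.161 × 1300 / 307.509 = 0.68 s.

0.68 seconds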